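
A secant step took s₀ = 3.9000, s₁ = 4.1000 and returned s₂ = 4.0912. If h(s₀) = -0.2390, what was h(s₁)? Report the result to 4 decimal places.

0.0110

The secant line through (3.9000, -0.2390) and (4.1000, h(s₁)) crosses zero at s₂ = 4.0912.
So (3.9000, -0.2390), (4.1000, h(s₁)), (4.0912, 0) are collinear:
h(s₁) = -0.2390 · (4.1000 − 4.0912) / (3.9000 − 4.0912) = -0.2390 · (0.008800)/(-0.191200) = 0.011000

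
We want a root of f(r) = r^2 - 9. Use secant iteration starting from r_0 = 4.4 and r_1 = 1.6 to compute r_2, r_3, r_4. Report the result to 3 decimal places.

2.673, 3.107, 2.994

f(4.4) = 10.36000, f(1.6) = -6.44000
r_2 = 1.60000 − (-6.44000)·(1.60000 − 4.40000) / (-6.44000 − 10.36000) = 1.60000 − (18.03200)/(-16.80000) = 2.67333
f(2.67333) = -1.85329
r_3 = 2.67333 − (-1.85329)·(2.67333 − 1.60000) / (-1.85329 − (-6.44000)) = 2.67333 − (-1.98920)/(4.58671) = 3.10702
f(3.10702) = 0.65358
r_4 = 3.10702 − 0.65358·(3.10702 − 2.67333) / (0.65358 − (-1.85329)) = 3.10702 − (0.28345)/(2.50686) = 2.99395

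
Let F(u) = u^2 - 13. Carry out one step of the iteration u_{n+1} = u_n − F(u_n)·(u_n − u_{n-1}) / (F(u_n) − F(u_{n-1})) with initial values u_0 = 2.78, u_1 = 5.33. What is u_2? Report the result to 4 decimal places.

3.4300

F(2.78) = -5.271600, F(5.33) = 15.408900
u_2 = 5.330000 − 15.408900·(5.330000 − 2.780000) / (15.408900 − (-5.271600)) = 5.330000 − (39.292695)/(20.680500) = 3.430012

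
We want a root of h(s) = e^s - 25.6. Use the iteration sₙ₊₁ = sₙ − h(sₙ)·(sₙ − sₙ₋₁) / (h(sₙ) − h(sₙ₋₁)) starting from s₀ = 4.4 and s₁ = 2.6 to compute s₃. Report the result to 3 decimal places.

h(4.4) = 55.85087, h(2.6) = -12.13626
s₂ = 2.60000 − (-12.13626)·(2.60000 − 4.40000) / (-12.13626 − 55.85087) = 2.60000 − (21.84527)/(-67.98713) = 2.92131
h(2.92131) = -7.03432
s₃ = 2.92131 − (-7.03432)·(2.92131 − 2.60000) / (-7.03432 − (-12.13626)) = 2.92131 − (-2.26023)/(5.10194) = 3.36433

3.364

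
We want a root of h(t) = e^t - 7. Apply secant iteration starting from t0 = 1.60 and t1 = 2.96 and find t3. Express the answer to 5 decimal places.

1.88062

h(1.60) = -2.0469676, h(2.96) = 12.2979718
t2 = 2.9600000 − 12.2979718·(2.9600000 − 1.6000000) / (12.2979718 − (-2.0469676)) = 2.9600000 − (16.7252416)/(14.3449393) = 1.7940668
h(1.7940668) = -0.9861403
t3 = 1.7940668 − (-0.9861403)·(1.7940668 − 2.9600000) / (-0.9861403 − 12.2979718) = 1.7940668 − (1.1497737)/(-13.2841120) = 1.8806193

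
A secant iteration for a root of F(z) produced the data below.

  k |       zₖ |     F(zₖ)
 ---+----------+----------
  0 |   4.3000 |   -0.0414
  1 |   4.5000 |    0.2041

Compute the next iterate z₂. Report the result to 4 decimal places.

z₂ = 4.5000 − 0.2041·(4.5000 − 4.3000) / (0.2041 − (-0.0414))
   = 4.5000 − (0.040820)/(0.245500) = 4.333727

4.3337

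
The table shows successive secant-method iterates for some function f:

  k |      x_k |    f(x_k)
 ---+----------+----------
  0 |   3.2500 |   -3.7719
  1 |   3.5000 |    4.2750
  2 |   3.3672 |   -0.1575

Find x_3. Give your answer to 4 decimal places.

x_3 = 3.3672 − (-0.1575)·(3.3672 − 3.5000) / (-0.1575 − 4.2750)
   = 3.3672 − (0.020916)/(-4.432500) = 3.371919

3.3719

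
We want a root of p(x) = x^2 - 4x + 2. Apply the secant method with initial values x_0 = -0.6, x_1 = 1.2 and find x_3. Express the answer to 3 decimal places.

0.520

p(-0.6) = 4.76000, p(1.2) = -1.36000
x_2 = 1.20000 − (-1.36000)·(1.20000 − (-0.60000)) / (-1.36000 − 4.76000) = 1.20000 − (-2.44800)/(-6.12000) = 0.80000
p(0.80000) = -0.56000
x_3 = 0.80000 − (-0.56000)·(0.80000 − 1.20000) / (-0.56000 − (-1.36000)) = 0.80000 − (0.22400)/(0.80000) = 0.52000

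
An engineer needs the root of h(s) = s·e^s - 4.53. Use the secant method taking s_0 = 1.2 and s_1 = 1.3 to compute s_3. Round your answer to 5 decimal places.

1.27092

h(1.2) = -0.5458597, h(1.3) = 0.2400857
s_2 = 1.3000000 − 0.2400857·(1.3000000 − 1.2000000) / (0.2400857 − (-0.5458597)) = 1.3000000 − (0.0240086)/(0.7859454) = 1.2694526
h(1.2694526) = -0.0121400
s_3 = 1.2694526 − (-0.0121400)·(1.2694526 − 1.3000000) / (-0.0121400 − 0.2400857) = 1.2694526 − (0.0003708)/(-0.2522257) = 1.2709229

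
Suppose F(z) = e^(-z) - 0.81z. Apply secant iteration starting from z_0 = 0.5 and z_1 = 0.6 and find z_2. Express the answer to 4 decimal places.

0.6453

F(0.5) = 0.201531, F(0.6) = 0.062812
z_2 = 0.600000 − 0.062812·(0.600000 − 0.500000) / (0.062812 − 0.201531) = 0.600000 − (0.006281)/(-0.138719) = 0.645280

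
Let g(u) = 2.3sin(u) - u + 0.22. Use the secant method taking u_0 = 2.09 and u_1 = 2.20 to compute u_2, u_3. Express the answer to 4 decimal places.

g(2.09) = 0.126894, g(2.20) = -0.120458
u_2 = 2.200000 − (-0.120458)·(2.200000 − 2.090000) / (-0.120458 − 0.126894) = 2.200000 − (-0.013250)/(-0.247352) = 2.146431
g(2.146431) = 0.002917
u_3 = 2.146431 − 0.002917·(2.146431 − 2.200000) / (0.002917 − (-0.120458)) = 2.146431 − (-0.000156)/(0.123376) = 2.147698

2.1464, 2.1477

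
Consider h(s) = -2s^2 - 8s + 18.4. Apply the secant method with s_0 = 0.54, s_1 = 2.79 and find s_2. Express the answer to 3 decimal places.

h(0.54) = 13.49680, h(2.79) = -19.48820
s_2 = 2.79000 − (-19.48820)·(2.79000 − 0.54000) / (-19.48820 − 13.49680) = 2.79000 − (-43.84845)/(-32.98500) = 1.46065

1.461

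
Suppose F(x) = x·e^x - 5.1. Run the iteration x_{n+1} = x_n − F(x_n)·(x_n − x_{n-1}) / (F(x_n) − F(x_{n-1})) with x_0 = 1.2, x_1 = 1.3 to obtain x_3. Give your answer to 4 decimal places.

F(1.2) = -1.115860, F(1.3) = -0.329914
x_2 = 1.300000 − (-0.329914)·(1.300000 − 1.200000) / (-0.329914 − (-1.115860)) = 1.300000 − (-0.032991)/(0.785945) = 1.341977
F(1.341977) = 0.035209
x_3 = 1.341977 − 0.035209·(1.341977 − 1.300000) / (0.035209 − (-0.329914)) = 1.341977 − (0.001478)/(0.365123) = 1.337929

1.3379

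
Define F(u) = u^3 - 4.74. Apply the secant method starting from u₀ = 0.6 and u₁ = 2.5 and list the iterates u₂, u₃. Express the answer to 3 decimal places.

1.158, 1.462

F(0.6) = -4.52400, F(2.5) = 10.88500
u₂ = 2.50000 − 10.88500·(2.50000 − 0.60000) / (10.88500 − (-4.52400)) = 2.50000 − (20.68150)/(15.40900) = 1.15783
F(1.15783) = -3.18785
u₃ = 1.15783 − (-3.18785)·(1.15783 − 2.50000) / (-3.18785 − 10.88500) = 1.15783 − (4.27863)/(-14.07285) = 1.46186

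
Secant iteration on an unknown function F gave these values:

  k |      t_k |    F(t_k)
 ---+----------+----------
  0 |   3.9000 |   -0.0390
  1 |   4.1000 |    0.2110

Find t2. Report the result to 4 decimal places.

3.9312

t2 = 4.1000 − 0.2110·(4.1000 − 3.9000) / (0.2110 − (-0.0390))
   = 4.1000 − (0.042200)/(0.250000) = 3.931200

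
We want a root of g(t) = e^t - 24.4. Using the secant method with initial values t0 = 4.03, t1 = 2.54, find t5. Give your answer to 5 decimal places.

g(4.03) = 31.8609112, g(2.54) = -11.7203290
t2 = 2.5400000 − (-11.7203290)·(2.5400000 − 4.0300000) / (-11.7203290 − 31.8609112) = 2.5400000 − (17.4632903)/(-43.5812403) = 2.9407066
g(2.9407066) = -5.4707832
t3 = 2.9407066 − (-5.4707832)·(2.9407066 − 2.5400000) / (-5.4707832 − (-11.7203290)) = 2.9407066 − (-2.1921789)/(6.2495458) = 3.2914807
g(3.2914807) = 2.4826394
t4 = 3.2914807 − 2.4826394·(3.2914807 − 2.9407066) / (2.4826394 − (-5.4707832)) = 3.2914807 − (0.8708456)/(7.9534226) = 3.1819875
g(3.1819875) = -0.3054057
t5 = 3.1819875 − (-0.3054057)·(3.1819875 − 3.2914807) / (-0.3054057 − 2.4826394) = 3.1819875 − (0.0334398)/(-2.7880451) = 3.1939815

3.19398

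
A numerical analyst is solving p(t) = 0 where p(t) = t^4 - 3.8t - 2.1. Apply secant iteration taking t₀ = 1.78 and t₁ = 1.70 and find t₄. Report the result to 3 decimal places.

p(1.78) = 1.17476, p(1.70) = -0.20790
t₂ = 1.70000 − (-0.20790)·(1.70000 − 1.78000) / (-0.20790 − 1.17476) = 1.70000 − (0.01663)/(-1.38266) = 1.71203
p(1.71203) = -0.01470
t₃ = 1.71203 − (-0.01470)·(1.71203 − 1.70000) / (-0.01470 − (-0.20790)) = 1.71203 − (-0.00018)/(0.19320) = 1.71294
p(1.71294) = 0.00021
t₄ = 1.71294 − 0.00021·(1.71294 − 1.71203) / (0.00021 − (-0.01470)) = 1.71294 − (0.00000)/(0.01490) = 1.71293

1.713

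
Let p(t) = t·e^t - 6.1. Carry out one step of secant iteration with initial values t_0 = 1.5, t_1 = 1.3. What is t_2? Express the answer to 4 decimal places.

1.4362

p(1.5) = 0.622534, p(1.3) = -1.329914
t_2 = 1.300000 − (-1.329914)·(1.300000 − 1.500000) / (-1.329914 − 0.622534) = 1.300000 − (0.265983)/(-1.952448) = 1.436230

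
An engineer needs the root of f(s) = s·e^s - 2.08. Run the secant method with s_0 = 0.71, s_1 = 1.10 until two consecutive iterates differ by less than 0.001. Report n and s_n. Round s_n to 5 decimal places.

n = 5, s_n = 0.87076

f(0.71) = -0.6358662, f(1.10) = 1.2245826
s_2 = 1.1000000 − 1.2245826·(0.3900000)/(1.8604488) = 0.8432946;  |Δ| = 0.2567054
f(0.8432946) = -0.1201739
s_3 = 0.8432946 − (-0.1201739)·(-0.2567054)/(-1.3447566) = 0.8662351;  |Δ| = 0.0229404
f(0.8662351) = -0.0201440
s_4 = 0.8662351 − (-0.0201440)·(0.0229404)/(0.1000299) = 0.8708548;  |Δ| = 0.0046197
f(0.8708548) = 0.0004303
s_5 = 0.8708548 − 0.0004303·(0.0046197)/(0.0205744) = 0.8707582;  |Δ| = 0.0000966
|s_5 − s_4| = 0.0000966 < 0.001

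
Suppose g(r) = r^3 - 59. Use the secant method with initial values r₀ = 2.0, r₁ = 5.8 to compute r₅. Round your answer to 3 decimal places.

g(2.0) = -51.00000, g(5.8) = 136.11200
r₂ = 5.80000 − 136.11200·(5.80000 − 2.00000) / (136.11200 − (-51.00000)) = 5.80000 − (517.22560)/(187.11200) = 3.03574
g(3.03574) = -31.02339
r₃ = 3.03574 − (-31.02339)·(3.03574 − 5.80000) / (-31.02339 − 136.11200) = 3.03574 − (85.75661)/(-167.13539) = 3.54884
g(3.54884) = -14.30497
r₄ = 3.54884 − (-14.30497)·(3.54884 − 3.03574) / (-14.30497 − (-31.02339)) = 3.54884 − (-7.33983)/(16.71842) = 3.98787
g(3.98787) = 4.41936
r₅ = 3.98787 − 4.41936·(3.98787 − 3.54884) / (4.41936 − (-14.30497)) = 3.98787 − (1.94022)/(18.72433) = 3.88425

3.884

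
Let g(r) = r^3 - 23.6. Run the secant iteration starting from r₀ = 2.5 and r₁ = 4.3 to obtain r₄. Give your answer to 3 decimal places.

g(2.5) = -7.97500, g(4.3) = 55.90700
r₂ = 4.30000 − 55.90700·(4.30000 − 2.50000) / (55.90700 − (-7.97500)) = 4.30000 − (100.63260)/(63.88200) = 2.72471
g(2.72471) = -3.37161
r₃ = 2.72471 − (-3.37161)·(2.72471 − 4.30000) / (-3.37161 − 55.90700) = 2.72471 − (5.31125)/(-59.27861) = 2.81431
g(2.81431) = -1.30972
r₄ = 2.81431 − (-1.30972)·(2.81431 − 2.72471) / (-1.30972 − (-3.37161)) = 2.81431 − (-0.11735)/(2.06188) = 2.87122

2.871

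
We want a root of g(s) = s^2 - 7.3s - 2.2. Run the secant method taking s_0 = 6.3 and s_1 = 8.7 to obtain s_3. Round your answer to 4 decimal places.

7.5664

g(6.3) = -8.500000, g(8.7) = 9.980000
s_2 = 8.700000 − 9.980000·(8.700000 − 6.300000) / (9.980000 − (-8.500000)) = 8.700000 − (23.952000)/(18.480000) = 7.403896
g(7.403896) = -1.430764
s_3 = 7.403896 − (-1.430764)·(7.403896 − 8.700000) / (-1.430764 − 9.980000) = 7.403896 − (1.854419)/(-11.410764) = 7.566411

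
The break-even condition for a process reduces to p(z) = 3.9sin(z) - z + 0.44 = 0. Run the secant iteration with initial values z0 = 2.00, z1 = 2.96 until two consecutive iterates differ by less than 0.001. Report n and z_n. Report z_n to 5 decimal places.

n = 5, z_n = 2.56527

p(2.00) = 1.9862600, p(2.96) = -1.8156746
z2 = 2.9600000 − (-1.8156746)·(0.9600000)/(-3.8019345) = 2.5015367;  |Δ| = 0.4584633
p(2.5015367) = 0.2677007
z3 = 2.5015367 − 0.2677007·(-0.4584633)/(2.0833752) = 2.5604463;  |Δ| = 0.0589097
p(2.5604463) = 0.0205851
z4 = 2.5604463 − 0.0205851·(0.0589097)/(-0.2471156) = 2.5653536;  |Δ| = 0.0049073
p(2.5653536) = -0.0003443
z5 = 2.5653536 − (-0.0003443)·(0.0049073)/(-0.0209295) = 2.5652729;  |Δ| = 0.0000807
|z5 − z4| = 0.0000807 < 0.001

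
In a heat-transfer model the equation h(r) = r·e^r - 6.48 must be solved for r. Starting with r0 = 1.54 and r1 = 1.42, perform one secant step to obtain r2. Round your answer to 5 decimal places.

h(1.54) = 0.7034690, h(1.42) = -0.6052890
r2 = 1.4200000 − (-0.6052890)·(1.4200000 − 1.5400000) / (-0.6052890 − 0.7034690) = 1.4200000 − (0.0726347)/(-1.3087580) = 1.4754989

1.47550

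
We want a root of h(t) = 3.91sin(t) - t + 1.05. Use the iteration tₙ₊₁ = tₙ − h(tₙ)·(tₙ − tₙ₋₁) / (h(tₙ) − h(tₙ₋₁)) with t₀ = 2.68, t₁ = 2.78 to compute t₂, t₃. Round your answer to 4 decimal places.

h(2.68) = 0.111415, h(2.78) = -0.346781
t₂ = 2.780000 − (-0.346781)·(2.780000 − 2.680000) / (-0.346781 − 0.111415) = 2.780000 − (-0.034678)/(-0.458196) = 2.704316
h(2.704316) = 0.001467
t₃ = 2.704316 − 0.001467·(2.704316 − 2.780000) / (0.001467 − (-0.346781)) = 2.704316 − (-0.000111)/(0.348249) = 2.704635

2.7043, 2.7046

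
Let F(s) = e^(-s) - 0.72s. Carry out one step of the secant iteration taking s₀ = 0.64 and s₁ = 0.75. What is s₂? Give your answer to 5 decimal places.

F(0.64) = 0.0664924, F(0.75) = -0.0676334
s₂ = 0.7500000 − (-0.0676334)·(0.7500000 − 0.6400000) / (-0.0676334 − 0.0664924) = 0.7500000 − (-0.0074397)/(-0.1341259) = 0.6945321

0.69453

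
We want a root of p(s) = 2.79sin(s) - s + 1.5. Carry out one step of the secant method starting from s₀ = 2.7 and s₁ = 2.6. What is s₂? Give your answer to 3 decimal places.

p(2.7) = -0.00761, p(2.6) = 0.33825
s₂ = 2.60000 − 0.33825·(2.60000 − 2.70000) / (0.33825 − (-0.00761)) = 2.60000 − (-0.03382)/(0.34586) = 2.69780

2.698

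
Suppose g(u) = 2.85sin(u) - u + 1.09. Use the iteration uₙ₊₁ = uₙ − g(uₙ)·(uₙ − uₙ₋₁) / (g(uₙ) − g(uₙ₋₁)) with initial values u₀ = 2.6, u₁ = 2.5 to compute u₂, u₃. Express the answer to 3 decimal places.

g(2.6) = -0.04082, g(2.5) = 0.29565
u₂ = 2.50000 − 0.29565·(2.50000 − 2.60000) / (0.29565 − (-0.04082)) = 2.50000 − (-0.02956)/(0.33647) = 2.58787
g(2.58787) = 0.00083
u₃ = 2.58787 − 0.00083·(2.58787 − 2.50000) / (0.00083 − 0.29565) = 2.58787 − (0.00007)/(-0.29481) = 2.58812

2.588, 2.588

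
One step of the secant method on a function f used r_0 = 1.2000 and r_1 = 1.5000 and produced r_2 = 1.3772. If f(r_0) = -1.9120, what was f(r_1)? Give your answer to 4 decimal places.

The secant line through (1.2000, -1.9120) and (1.5000, f(r_1)) crosses zero at r_2 = 1.3772.
So (1.2000, -1.9120), (1.5000, f(r_1)), (1.3772, 0) are collinear:
f(r_1) = -1.9120 · (1.5000 − 1.3772) / (1.2000 − 1.3772) = -1.9120 · (0.122800)/(-0.177200) = 1.325020

1.3250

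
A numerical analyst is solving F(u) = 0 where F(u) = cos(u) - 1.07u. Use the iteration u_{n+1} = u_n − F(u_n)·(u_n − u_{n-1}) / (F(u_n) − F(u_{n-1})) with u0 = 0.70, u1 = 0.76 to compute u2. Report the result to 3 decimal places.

0.709

F(0.70) = 0.01584, F(0.76) = -0.08836
u2 = 0.76000 − (-0.08836)·(0.76000 − 0.70000) / (-0.08836 − 0.01584) = 0.76000 − (-0.00530)/(-0.10421) = 0.70912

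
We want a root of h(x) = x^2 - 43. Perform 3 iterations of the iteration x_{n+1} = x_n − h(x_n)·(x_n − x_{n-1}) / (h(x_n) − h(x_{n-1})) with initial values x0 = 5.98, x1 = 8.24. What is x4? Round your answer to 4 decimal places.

h(5.98) = -7.239600, h(8.24) = 24.897600
x2 = 8.240000 − 24.897600·(8.240000 − 5.980000) / (24.897600 − (-7.239600)) = 8.240000 − (56.268576)/(32.137200) = 6.489114
h(6.489114) = -0.891400
x3 = 6.489114 − (-0.891400)·(6.489114 − 8.240000) / (-0.891400 − 24.897600) = 6.489114 − (1.560741)/(-25.789000) = 6.549634
h(6.549634) = -0.102300
x4 = 6.549634 − (-0.102300)·(6.549634 − 6.489114) / (-0.102300 − (-0.891400)) = 6.549634 − (-0.006191)/(0.789100) = 6.557479

6.5575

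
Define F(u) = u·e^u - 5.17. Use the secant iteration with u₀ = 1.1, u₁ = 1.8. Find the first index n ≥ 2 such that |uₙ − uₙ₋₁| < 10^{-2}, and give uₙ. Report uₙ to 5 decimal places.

n = 5, uₙ = 1.34583

F(1.1) = -1.8654174, F(1.8) = 5.7193654
u₂ = 1.8000000 − 5.7193654·(0.7000000)/(7.5847828) = 1.2721595;  |Δ| = 0.5278405
F(1.2721595) = -0.6302348
u₃ = 1.2721595 − (-0.6302348)·(-0.5278405)/(-6.3496002) = 1.3245507;  |Δ| = 0.0523912
F(1.3245507) = -0.1890331
u₄ = 1.3245507 − (-0.1890331)·(0.0523912)/(0.4412017) = 1.3469978;  |Δ| = 0.0224471
F(1.3469978) = 0.0103675
u₅ = 1.3469978 − 0.0103675·(0.0224471)/(0.1994006) = 1.3458307;  |Δ| = 0.0011671
|u₅ − u₄| = 0.0011671 < 10^{-2}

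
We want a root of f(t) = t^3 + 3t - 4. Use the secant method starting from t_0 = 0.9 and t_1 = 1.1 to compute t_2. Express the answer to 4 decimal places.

f(0.9) = -0.571000, f(1.1) = 0.631000
t_2 = 1.100000 − 0.631000·(1.100000 − 0.900000) / (0.631000 − (-0.571000)) = 1.100000 − (0.126200)/(1.202000) = 0.995008

0.9950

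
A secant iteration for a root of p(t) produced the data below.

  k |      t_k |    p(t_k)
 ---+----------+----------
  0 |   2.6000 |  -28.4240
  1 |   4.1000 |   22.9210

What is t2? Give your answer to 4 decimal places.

3.4304

t2 = 4.1000 − 22.9210·(4.1000 − 2.6000) / (22.9210 − (-28.4240))
   = 4.1000 − (34.381500)/(51.345000) = 3.430383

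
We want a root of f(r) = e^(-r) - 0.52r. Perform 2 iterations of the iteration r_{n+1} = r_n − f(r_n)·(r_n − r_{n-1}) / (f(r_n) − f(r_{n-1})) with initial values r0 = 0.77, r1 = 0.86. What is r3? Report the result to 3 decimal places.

0.835

f(0.77) = 0.06261, f(0.86) = -0.02404
r2 = 0.86000 − (-0.02404)·(0.86000 − 0.77000) / (-0.02404 − 0.06261) = 0.86000 − (-0.00216)/(-0.08665) = 0.83503
f(0.83503) = -0.00036
r3 = 0.83503 − (-0.00036)·(0.83503 − 0.86000) / (-0.00036 − (-0.02404)) = 0.83503 − (0.00001)/(0.02368) = 0.83466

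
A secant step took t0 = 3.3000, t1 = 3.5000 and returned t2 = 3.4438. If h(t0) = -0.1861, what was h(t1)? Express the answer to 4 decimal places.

The secant line through (3.3000, -0.1861) and (3.5000, h(t1)) crosses zero at t2 = 3.4438.
So (3.3000, -0.1861), (3.5000, h(t1)), (3.4438, 0) are collinear:
h(t1) = -0.1861 · (3.5000 − 3.4438) / (3.3000 − 3.4438) = -0.1861 · (0.056200)/(-0.143800) = 0.072732

0.0727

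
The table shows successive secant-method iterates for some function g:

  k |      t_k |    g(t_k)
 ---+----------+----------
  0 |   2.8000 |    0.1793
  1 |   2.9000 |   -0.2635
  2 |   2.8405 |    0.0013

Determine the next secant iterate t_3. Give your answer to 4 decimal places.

2.8408

t_3 = 2.8405 − 0.0013·(2.8405 − 2.9000) / (0.0013 − (-0.2635))
   = 2.8405 − (-0.000077)/(0.264800) = 2.840792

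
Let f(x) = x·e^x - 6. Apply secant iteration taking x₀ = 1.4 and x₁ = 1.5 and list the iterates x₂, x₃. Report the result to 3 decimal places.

f(1.4) = -0.32272, f(1.5) = 0.72253
x₂ = 1.50000 − 0.72253·(1.50000 − 1.40000) / (0.72253 − (-0.32272)) = 1.50000 − (0.07225)/(1.04525) = 1.43087
f(1.43087) = -0.01557
x₃ = 1.43087 − (-0.01557)·(1.43087 − 1.50000) / (-0.01557 − 0.72253) = 1.43087 − (0.00108)/(-0.73811) = 1.43233

1.431, 1.432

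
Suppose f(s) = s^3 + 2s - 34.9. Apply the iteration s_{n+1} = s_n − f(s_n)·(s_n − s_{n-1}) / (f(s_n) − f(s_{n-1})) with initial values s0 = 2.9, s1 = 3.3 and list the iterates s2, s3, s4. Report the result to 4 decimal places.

3.0526, 3.0634, 3.0642

f(2.9) = -4.711000, f(3.3) = 7.637000
s2 = 3.300000 − 7.637000·(3.300000 − 2.900000) / (7.637000 − (-4.711000)) = 3.300000 − (3.054800)/(12.348000) = 3.052608
f(3.052608) = -0.349323
s3 = 3.052608 − (-0.349323)·(3.052608 − 3.300000) / (-0.349323 − 7.637000) = 3.052608 − (0.086420)/(-7.986323) = 3.063429
f(3.063429) = -0.024104
s4 = 3.063429 − (-0.024104)·(3.063429 − 3.052608) / (-0.024104 − (-0.349323)) = 3.063429 − (-0.000261)/(0.325218) = 3.064231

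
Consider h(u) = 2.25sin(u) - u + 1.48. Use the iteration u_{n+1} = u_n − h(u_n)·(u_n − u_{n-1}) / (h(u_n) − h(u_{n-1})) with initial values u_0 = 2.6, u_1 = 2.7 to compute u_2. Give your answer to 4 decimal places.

h(2.6) = 0.039878, h(2.7) = -0.258395
u_2 = 2.700000 − (-0.258395)·(2.700000 − 2.600000) / (-0.258395 − 0.039878) = 2.700000 − (-0.025840)/(-0.298273) = 2.613370

2.6134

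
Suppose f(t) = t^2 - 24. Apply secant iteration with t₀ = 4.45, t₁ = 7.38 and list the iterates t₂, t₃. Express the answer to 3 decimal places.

4.805, 4.880

f(4.45) = -4.19750, f(7.38) = 30.46440
t₂ = 7.38000 − 30.46440·(7.38000 − 4.45000) / (30.46440 − (-4.19750)) = 7.38000 − (89.26069)/(34.66190) = 4.80482
f(4.80482) = -0.91372
t₃ = 4.80482 − (-0.91372)·(4.80482 − 7.38000) / (-0.91372 − 30.46440) = 4.80482 − (2.35300)/(-31.37812) = 4.87981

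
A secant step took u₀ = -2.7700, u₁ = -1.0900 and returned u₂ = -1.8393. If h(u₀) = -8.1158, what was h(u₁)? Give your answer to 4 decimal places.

The secant line through (-2.7700, -8.1158) and (-1.0900, h(u₁)) crosses zero at u₂ = -1.8393.
So (-2.7700, -8.1158), (-1.0900, h(u₁)), (-1.8393, 0) are collinear:
h(u₁) = -8.1158 · (-1.0900 − (-1.8393)) / (-2.7700 − (-1.8393)) = -8.1158 · (0.749300)/(-0.930700) = 6.533973

6.5340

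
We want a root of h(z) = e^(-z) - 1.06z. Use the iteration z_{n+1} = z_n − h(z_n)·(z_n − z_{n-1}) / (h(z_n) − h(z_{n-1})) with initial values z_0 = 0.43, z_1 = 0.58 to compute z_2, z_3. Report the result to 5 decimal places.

h(0.43) = 0.1947091, h(0.58) = -0.0549016
z_2 = 0.5800000 − (-0.0549016)·(0.5800000 − 0.4300000) / (-0.0549016 − 0.1947091) = 0.5800000 − (-0.0082352)/(-0.2496107) = 0.5470076
h(0.5470076) = -0.0011493
z_3 = 0.5470076 − (-0.0011493)·(0.5470076 − 0.5800000) / (-0.0011493 − (-0.0549016)) = 0.5470076 − (0.0000379)/(0.0537524) = 0.5463022

0.54701, 0.54630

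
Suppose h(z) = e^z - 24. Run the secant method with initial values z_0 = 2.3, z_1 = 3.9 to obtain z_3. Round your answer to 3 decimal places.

h(2.3) = -14.02582, h(3.9) = 25.40245
z_2 = 3.90000 − 25.40245·(3.90000 − 2.30000) / (25.40245 − (-14.02582)) = 3.90000 − (40.64392)/(39.42827) = 2.86917
h(2.86917) = -6.37765
z_3 = 2.86917 − (-6.37765)·(2.86917 − 3.90000) / (-6.37765 − 25.40245) = 2.86917 − (6.57429)/(-31.78010) = 3.07604

3.076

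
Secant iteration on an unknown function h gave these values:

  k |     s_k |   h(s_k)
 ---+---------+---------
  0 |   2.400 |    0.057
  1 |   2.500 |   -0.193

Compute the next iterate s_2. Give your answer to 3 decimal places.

2.423

s_2 = 2.500 − (-0.193)·(2.500 − 2.400) / (-0.193 − 0.057)
   = 2.500 − (-0.01930)/(-0.25000) = 2.42280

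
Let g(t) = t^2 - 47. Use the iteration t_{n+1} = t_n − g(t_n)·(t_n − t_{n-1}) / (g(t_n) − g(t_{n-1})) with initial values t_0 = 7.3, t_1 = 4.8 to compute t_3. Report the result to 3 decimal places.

6.869

g(7.3) = 6.29000, g(4.8) = -23.96000
t_2 = 4.80000 − (-23.96000)·(4.80000 − 7.30000) / (-23.96000 − 6.29000) = 4.80000 − (59.90000)/(-30.25000) = 6.78017
g(6.78017) = -1.02936
t_3 = 6.78017 − (-1.02936)·(6.78017 − 4.80000) / (-1.02936 − (-23.96000)) = 6.78017 − (-2.03830)/(22.93064) = 6.86906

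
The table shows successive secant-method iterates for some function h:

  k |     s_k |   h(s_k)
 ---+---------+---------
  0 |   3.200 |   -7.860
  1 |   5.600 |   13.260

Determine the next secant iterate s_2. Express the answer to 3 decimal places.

4.093

s_2 = 5.600 − 13.260·(5.600 − 3.200) / (13.260 − (-7.860))
   = 5.600 − (31.82400)/(21.12000) = 4.09318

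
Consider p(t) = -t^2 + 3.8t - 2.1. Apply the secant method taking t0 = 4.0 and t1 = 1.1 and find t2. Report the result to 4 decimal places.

p(4.0) = -2.900000, p(1.1) = 0.870000
t2 = 1.100000 − 0.870000·(1.100000 − 4.000000) / (0.870000 − (-2.900000)) = 1.100000 − (-2.523000)/(3.770000) = 1.769231

1.7692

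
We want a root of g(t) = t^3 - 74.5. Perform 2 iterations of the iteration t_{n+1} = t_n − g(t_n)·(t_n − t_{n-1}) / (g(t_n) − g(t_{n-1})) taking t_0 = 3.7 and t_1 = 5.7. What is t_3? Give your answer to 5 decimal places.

4.16344

g(3.7) = -23.8470000, g(5.7) = 110.6930000
t_2 = 5.7000000 − 110.6930000·(5.7000000 − 3.7000000) / (110.6930000 − (-23.8470000)) = 5.7000000 − (221.3860000)/(134.5400000) = 4.0544968
g(4.0544968) = -7.8483527
t_3 = 4.0544968 − (-7.8483527)·(4.0544968 − 5.7000000) / (-7.8483527 − 110.6930000) = 4.0544968 − (12.9144895)/(-118.5413527) = 4.1634418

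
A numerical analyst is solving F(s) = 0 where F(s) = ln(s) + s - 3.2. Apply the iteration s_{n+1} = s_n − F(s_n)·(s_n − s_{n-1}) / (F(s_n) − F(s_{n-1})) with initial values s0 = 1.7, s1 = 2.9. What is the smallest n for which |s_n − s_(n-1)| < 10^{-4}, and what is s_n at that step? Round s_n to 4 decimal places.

n = 5, s_n = 2.3469

F(1.7) = -0.969372, F(2.9) = 0.764711
s2 = 2.900000 − 0.764711·(1.200000)/(1.734082) = 2.370814;  |Δ| = 0.529186
F(2.370814) = 0.034047
s3 = 2.370814 − 0.034047·(-0.529186)/(-0.730664) = 2.346155;  |Δ| = 0.024659
F(2.346155) = -0.001067
s4 = 2.346155 − (-0.001067)·(-0.024659)/(-0.035114) = 2.346904;  |Δ| = 0.000749
F(2.346904) = 0.000002
s5 = 2.346904 − 0.000002·(0.000749)/(0.001069) = 2.346903;  |Δ| = 0.000001
|s5 − s4| = 0.000001 < 10^{-4}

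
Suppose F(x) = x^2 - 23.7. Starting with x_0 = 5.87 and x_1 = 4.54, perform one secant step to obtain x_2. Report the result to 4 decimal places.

F(5.87) = 10.756900, F(4.54) = -3.088400
x_2 = 4.540000 − (-3.088400)·(4.540000 − 5.870000) / (-3.088400 − 10.756900) = 4.540000 − (4.107572)/(-13.845300) = 4.836676

4.8367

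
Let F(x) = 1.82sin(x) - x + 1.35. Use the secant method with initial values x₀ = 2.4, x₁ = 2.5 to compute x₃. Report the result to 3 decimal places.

2.475

F(2.4) = 0.17934, F(2.5) = -0.06078
x₂ = 2.50000 − (-0.06078)·(2.50000 − 2.40000) / (-0.06078 − 0.17934) = 2.50000 − (-0.00608)/(-0.24012) = 2.47469
F(2.47469) = 0.00109
x₃ = 2.47469 − 0.00109·(2.47469 − 2.50000) / (0.00109 − (-0.06078)) = 2.47469 − (-0.00003)/(0.06187) = 2.47513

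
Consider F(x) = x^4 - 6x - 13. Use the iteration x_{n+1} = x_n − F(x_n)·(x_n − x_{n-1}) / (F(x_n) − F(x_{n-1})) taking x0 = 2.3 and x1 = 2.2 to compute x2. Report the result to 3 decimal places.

F(2.3) = 1.18410, F(2.2) = -2.77440
x2 = 2.20000 − (-2.77440)·(2.20000 − 2.30000) / (-2.77440 − 1.18410) = 2.20000 − (0.27744)/(-3.95850) = 2.27009

2.270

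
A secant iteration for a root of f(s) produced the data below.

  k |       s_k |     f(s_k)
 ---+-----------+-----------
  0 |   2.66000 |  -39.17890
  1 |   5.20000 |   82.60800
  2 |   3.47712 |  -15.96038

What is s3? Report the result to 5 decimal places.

s3 = 3.47712 − (-15.96038)·(3.47712 − 5.20000) / (-15.96038 − 82.60800)
   = 3.47712 − (27.4978195)/(-98.5683800) = 3.7560920

3.75609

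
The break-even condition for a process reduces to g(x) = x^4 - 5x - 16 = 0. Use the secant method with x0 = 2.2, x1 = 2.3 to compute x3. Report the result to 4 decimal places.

g(2.2) = -3.574400, g(2.3) = 0.484100
x2 = 2.300000 − 0.484100·(2.300000 − 2.200000) / (0.484100 − (-3.574400)) = 2.300000 − (0.048410)/(4.058500) = 2.288072
g(2.288072) = -0.032274
x3 = 2.288072 − (-0.032274)·(2.288072 − 2.300000) / (-0.032274 − 0.484100) = 2.288072 − (0.000385)/(-0.516374) = 2.288817

2.2888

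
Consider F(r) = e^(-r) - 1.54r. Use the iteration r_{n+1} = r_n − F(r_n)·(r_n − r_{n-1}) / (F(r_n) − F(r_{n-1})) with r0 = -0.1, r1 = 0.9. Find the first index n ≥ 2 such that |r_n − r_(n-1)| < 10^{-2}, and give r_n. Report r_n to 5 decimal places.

n = 4, r_n = 0.42468

F(-0.1) = 1.2591709, F(0.9) = -0.9794303
r2 = 0.9000000 − (-0.9794303)·(1.0000000)/(-2.2386013) = 0.4624811;  |Δ| = 0.4375189
F(0.4624811) = -0.0825016
r3 = 0.4624811 − (-0.0825016)·(-0.4375189)/(0.8969287) = 0.4222371;  |Δ| = 0.0402440
F(0.4222371) = 0.0053335
r4 = 0.4222371 − 0.0053335·(-0.0402440)/(0.0878351) = 0.4246808;  |Δ| = 0.0024437
|r4 − r3| = 0.0024437 < 10^{-2}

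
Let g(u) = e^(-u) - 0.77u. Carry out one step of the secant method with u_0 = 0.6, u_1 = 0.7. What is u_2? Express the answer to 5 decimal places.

g(0.6) = 0.0868116, g(0.7) = -0.0424147
u_2 = 0.7000000 − (-0.0424147)·(0.7000000 − 0.6000000) / (-0.0424147 − 0.0868116) = 0.7000000 − (-0.0042415)/(-0.1292263) = 0.6671780

0.66718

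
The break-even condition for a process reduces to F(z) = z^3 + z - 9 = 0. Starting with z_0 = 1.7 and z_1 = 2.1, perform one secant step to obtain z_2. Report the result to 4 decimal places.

F(1.7) = -2.387000, F(2.1) = 2.361000
z_2 = 2.100000 − 2.361000·(2.100000 − 1.700000) / (2.361000 − (-2.387000)) = 2.100000 − (0.944400)/(4.748000) = 1.901095

1.9011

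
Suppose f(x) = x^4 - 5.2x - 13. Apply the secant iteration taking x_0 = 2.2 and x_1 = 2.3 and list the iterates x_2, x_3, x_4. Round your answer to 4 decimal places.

2.2251, 2.2265, 2.2266

f(2.2) = -1.014400, f(2.3) = 3.024100
x_2 = 2.300000 − 3.024100·(2.300000 − 2.200000) / (3.024100 − (-1.014400)) = 2.300000 − (0.302410)/(4.038500) = 2.225118
f(2.225118) = -0.056717
x_3 = 2.225118 − (-0.056717)·(2.225118 − 2.300000) / (-0.056717 − 3.024100) = 2.225118 − (0.004247)/(-3.080817) = 2.226497
f(2.226497) = -0.003079
x_4 = 2.226497 − (-0.003079)·(2.226497 − 2.225118) / (-0.003079 − (-0.056717)) = 2.226497 − (-0.000004)/(0.053637) = 2.226576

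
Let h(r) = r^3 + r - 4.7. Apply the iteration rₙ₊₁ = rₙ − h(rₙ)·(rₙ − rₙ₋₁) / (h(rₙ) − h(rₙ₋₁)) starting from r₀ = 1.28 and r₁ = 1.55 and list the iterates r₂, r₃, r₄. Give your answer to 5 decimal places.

h(1.28) = -1.3228480, h(1.55) = 0.5738750
r₂ = 1.5500000 − 0.5738750·(1.5500000 − 1.2800000) / (0.5738750 − (-1.3228480)) = 1.5500000 − (0.1549463)/(1.8967230) = 1.4683084
h(1.4683084) = -0.0661218
r₃ = 1.4683084 − (-0.0661218)·(1.4683084 − 1.5500000) / (-0.0661218 − 0.5738750) = 1.4683084 − (0.0054016)/(-0.6399968) = 1.4767485
h(1.4767485) = -0.0027790
r₄ = 1.4767485 − (-0.0027790)·(1.4767485 − 1.4683084) / (-0.0027790 − (-0.0661218)) = 1.4767485 − (-0.0000235)/(0.0633427) = 1.4771188

1.46831, 1.47675, 1.47712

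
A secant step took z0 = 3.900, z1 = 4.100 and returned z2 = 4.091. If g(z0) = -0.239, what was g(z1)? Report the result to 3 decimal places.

0.011

The secant line through (3.900, -0.239) and (4.100, g(z1)) crosses zero at z2 = 4.091.
So (3.900, -0.239), (4.100, g(z1)), (4.091, 0) are collinear:
g(z1) = -0.239 · (4.100 − 4.091) / (3.900 − 4.091) = -0.239 · (0.00900)/(-0.19100) = 0.01126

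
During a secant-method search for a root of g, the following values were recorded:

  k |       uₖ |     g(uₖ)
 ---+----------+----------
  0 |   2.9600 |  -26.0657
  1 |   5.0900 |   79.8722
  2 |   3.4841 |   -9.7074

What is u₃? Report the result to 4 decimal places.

3.6581

u₃ = 3.4841 − (-9.7074)·(3.4841 − 5.0900) / (-9.7074 − 79.8722)
   = 3.4841 − (15.589114)/(-89.579600) = 3.658125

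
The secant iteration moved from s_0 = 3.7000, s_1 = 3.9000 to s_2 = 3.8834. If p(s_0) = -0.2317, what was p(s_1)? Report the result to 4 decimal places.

The secant line through (3.7000, -0.2317) and (3.9000, p(s_1)) crosses zero at s_2 = 3.8834.
So (3.7000, -0.2317), (3.9000, p(s_1)), (3.8834, 0) are collinear:
p(s_1) = -0.2317 · (3.9000 − 3.8834) / (3.7000 − 3.8834) = -0.2317 · (0.016600)/(-0.183400) = 0.020972

0.0210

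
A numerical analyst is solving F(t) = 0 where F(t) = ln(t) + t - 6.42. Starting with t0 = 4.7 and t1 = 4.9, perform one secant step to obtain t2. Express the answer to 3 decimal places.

4.843

F(4.7) = -0.17244, F(4.9) = 0.06924
t2 = 4.90000 − 0.06924·(4.90000 − 4.70000) / (0.06924 − (-0.17244)) = 4.90000 − (0.01385)/(0.24167) = 4.84270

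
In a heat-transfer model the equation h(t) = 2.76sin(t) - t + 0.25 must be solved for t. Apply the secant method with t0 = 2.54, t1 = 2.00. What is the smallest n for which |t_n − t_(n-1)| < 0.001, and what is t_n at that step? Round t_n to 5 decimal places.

n = 5, t_n = 2.30287

h(2.54) = -0.7279608, h(2.00) = 0.7596609
t2 = 2.0000000 − 0.7596609·(-0.5400000)/(1.4876217) = 2.2757535;  |Δ| = 0.2757535
h(2.2757535) = 0.0763710
t3 = 2.2757535 − 0.0763710·(0.2757535)/(-0.6832899) = 2.3065743;  |Δ| = 0.0308208
h(2.3065743) = -0.0105620
t4 = 2.3065743 − (-0.0105620)·(0.0308208)/(-0.0869330) = 2.3028297;  |Δ| = 0.0037446
h(2.3028297) = 0.0001048
t5 = 2.3028297 − 0.0001048·(-0.0037446)/(0.0106668) = 2.3028665;  |Δ| = 0.0000368
|t5 − t4| = 0.0000368 < 0.001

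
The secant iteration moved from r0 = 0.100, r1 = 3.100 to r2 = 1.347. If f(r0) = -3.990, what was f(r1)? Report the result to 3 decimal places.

5.609

The secant line through (0.100, -3.990) and (3.100, f(r1)) crosses zero at r2 = 1.347.
So (0.100, -3.990), (3.100, f(r1)), (1.347, 0) are collinear:
f(r1) = -3.990 · (3.100 − 1.347) / (0.100 − 1.347) = -3.990 · (1.75300)/(-1.24700) = 5.60904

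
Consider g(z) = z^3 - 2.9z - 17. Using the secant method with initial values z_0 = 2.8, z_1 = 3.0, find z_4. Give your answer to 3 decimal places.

g(2.8) = -3.16800, g(3.0) = 1.30000
z_2 = 3.00000 − 1.30000·(3.00000 − 2.80000) / (1.30000 − (-3.16800)) = 3.00000 − (0.26000)/(4.46800) = 2.94181
g(2.94181) = -0.07214
z_3 = 2.94181 − (-0.07214)·(2.94181 − 3.00000) / (-0.07214 − 1.30000) = 2.94181 − (0.00420)/(-1.37214) = 2.94487
g(2.94487) = -0.00150
z_4 = 2.94487 − (-0.00150)·(2.94487 − 2.94181) / (-0.00150 − (-0.07214)) = 2.94487 − (0.00000)/(0.07064) = 2.94493

2.945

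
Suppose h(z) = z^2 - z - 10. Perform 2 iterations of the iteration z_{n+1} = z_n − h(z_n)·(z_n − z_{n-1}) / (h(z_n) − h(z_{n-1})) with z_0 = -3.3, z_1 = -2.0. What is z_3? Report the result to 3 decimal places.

-2.710

h(-3.3) = 4.19000, h(-2.0) = -4.00000
z_2 = -2.00000 − (-4.00000)·(-2.00000 − (-3.30000)) / (-4.00000 − 4.19000) = -2.00000 − (-5.20000)/(-8.19000) = -2.63492
h(-2.63492) = -0.42227
z_3 = -2.63492 − (-0.42227)·(-2.63492 − (-2.00000)) / (-0.42227 − (-4.00000)) = -2.63492 − (0.26811)/(3.57773) = -2.70986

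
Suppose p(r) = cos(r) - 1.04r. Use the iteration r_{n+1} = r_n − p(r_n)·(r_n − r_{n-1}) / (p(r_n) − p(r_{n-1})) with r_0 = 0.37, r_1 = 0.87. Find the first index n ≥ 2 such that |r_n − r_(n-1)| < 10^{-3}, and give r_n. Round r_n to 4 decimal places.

n = 4, r_n = 0.7218

p(0.37) = 0.547527, p(0.87) = -0.259973
r_2 = 0.870000 − (-0.259973)·(0.500000)/(-0.807501) = 0.709026;  |Δ| = 0.160974
p(0.709026) = 0.021610
r_3 = 0.709026 − 0.021610·(-0.160974)/(0.281583) = 0.721380;  |Δ| = 0.012354
p(0.721380) = 0.000661
r_4 = 0.721380 − 0.000661·(0.012354)/(-0.020949) = 0.721769;  |Δ| = 0.000390
|r_4 − r_3| = 0.000390 < 10^{-3}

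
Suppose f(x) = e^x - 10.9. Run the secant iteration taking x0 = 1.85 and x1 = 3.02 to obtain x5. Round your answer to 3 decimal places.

f(1.85) = -4.54018, f(3.02) = 9.59129
x2 = 3.02000 − 9.59129·(3.02000 − 1.85000) / (9.59129 − (-4.54018)) = 3.02000 − (11.22181)/(14.13147) = 2.22590
f(2.22590) = -1.63819
x3 = 2.22590 − (-1.63819)·(2.22590 − 3.02000) / (-1.63819 − 9.59129) = 2.22590 − (1.30089)/(-11.22948) = 2.34175
f(2.34175) = -0.50063
x4 = 2.34175 − (-0.50063)·(2.34175 − 2.22590) / (-0.50063 − (-1.63819)) = 2.34175 − (-0.05800)/(1.13756) = 2.39273
f(2.39273) = 0.04331
x5 = 2.39273 − 0.04331·(2.39273 − 2.34175) / (0.04331 − (-0.50063)) = 2.39273 − (0.00221)/(0.54394) = 2.38867

2.389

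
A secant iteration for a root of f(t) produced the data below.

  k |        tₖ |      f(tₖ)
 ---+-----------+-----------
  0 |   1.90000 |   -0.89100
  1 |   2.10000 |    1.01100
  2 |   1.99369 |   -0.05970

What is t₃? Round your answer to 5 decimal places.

1.99962

t₃ = 1.99369 − (-0.05970)·(1.99369 − 2.10000) / (-0.05970 − 1.01100)
   = 1.99369 − (0.0063467)/(-1.0707000) = 1.9996176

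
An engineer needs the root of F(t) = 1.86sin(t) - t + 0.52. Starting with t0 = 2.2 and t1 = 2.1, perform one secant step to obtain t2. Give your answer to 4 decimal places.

2.1127

F(2.2) = -0.176197, F(2.1) = 0.025569
t2 = 2.100000 − 0.025569·(2.100000 − 2.200000) / (0.025569 − (-0.176197)) = 2.100000 − (-0.002557)/(0.201766) = 2.112673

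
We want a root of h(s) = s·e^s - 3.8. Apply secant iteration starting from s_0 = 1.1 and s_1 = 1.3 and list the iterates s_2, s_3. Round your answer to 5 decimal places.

h(1.1) = -0.4954174, h(1.3) = 0.9700857
s_2 = 1.3000000 − 0.9700857·(1.3000000 − 1.1000000) / (0.9700857 − (-0.4954174)) = 1.3000000 − (0.1940171)/(1.4655030) = 1.1676106
h(1.1676106) = -0.0469458
s_3 = 1.1676106 − (-0.0469458)·(1.1676106 − 1.3000000) / (-0.0469458 − 0.9700857) = 1.1676106 − (0.0062151)/(-1.0170315) = 1.1737216

1.16761, 1.17372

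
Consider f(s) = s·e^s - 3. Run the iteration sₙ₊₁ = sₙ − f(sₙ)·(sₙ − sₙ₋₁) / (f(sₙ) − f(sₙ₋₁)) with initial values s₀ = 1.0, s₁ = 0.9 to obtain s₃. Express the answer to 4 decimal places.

f(1.0) = -0.281718, f(0.9) = -0.786357
s₂ = 0.900000 − (-0.786357)·(0.900000 − 1.000000) / (-0.786357 − (-0.281718)) = 0.900000 − (0.078636)/(-0.504639) = 1.055826
f(1.055826) = 0.034810
s₃ = 1.055826 − 0.034810·(1.055826 − 0.900000) / (0.034810 − (-0.786357)) = 1.055826 − (0.005424)/(0.821167) = 1.049220

1.0492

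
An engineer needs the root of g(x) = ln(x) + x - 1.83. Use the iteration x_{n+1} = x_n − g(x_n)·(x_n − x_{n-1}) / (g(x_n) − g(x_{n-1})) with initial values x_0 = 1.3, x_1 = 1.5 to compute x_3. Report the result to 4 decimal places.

g(1.3) = -0.267636, g(1.5) = 0.075465
x_2 = 1.500000 − 0.075465·(1.500000 − 1.300000) / (0.075465 − (-0.267636)) = 1.500000 − (0.015093)/(0.343101) = 1.456010
g(1.456010) = 0.001710
x_3 = 1.456010 − 0.001710·(1.456010 − 1.500000) / (0.001710 − 0.075465) = 1.456010 − (-0.000075)/(-0.073755) = 1.454990

1.4550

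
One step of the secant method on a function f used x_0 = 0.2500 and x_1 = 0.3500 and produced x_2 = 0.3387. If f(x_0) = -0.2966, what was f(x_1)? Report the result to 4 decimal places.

The secant line through (0.2500, -0.2966) and (0.3500, f(x_1)) crosses zero at x_2 = 0.3387.
So (0.2500, -0.2966), (0.3500, f(x_1)), (0.3387, 0) are collinear:
f(x_1) = -0.2966 · (0.3500 − 0.3387) / (0.2500 − 0.3387) = -0.2966 · (0.011300)/(-0.088700) = 0.037786

0.0378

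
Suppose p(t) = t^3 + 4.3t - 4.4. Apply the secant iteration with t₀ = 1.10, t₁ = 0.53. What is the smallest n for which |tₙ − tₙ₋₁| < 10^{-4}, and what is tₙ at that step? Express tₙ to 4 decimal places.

p(1.10) = 1.661000, p(0.53) = -1.972123
t₂ = 0.530000 − (-1.972123)·(-0.570000)/(-3.633123) = 0.839406;  |Δ| = 0.309406
p(0.839406) = -0.199107
t₃ = 0.839406 − (-0.199107)·(0.309406)/(1.773016) = 0.874152;  |Δ| = 0.034746
p(0.874152) = 0.026828
t₄ = 0.874152 − 0.026828·(0.034746)/(0.225935) = 0.870026;  |Δ| = 0.004126
p(0.870026) = -0.000326
t₅ = 0.870026 − (-0.000326)·(-0.004126)/(-0.027154) = 0.870076;  |Δ| = 0.000050
|t₅ − t₄| = 0.000050 < 10^{-4}

n = 5, tₙ = 0.8701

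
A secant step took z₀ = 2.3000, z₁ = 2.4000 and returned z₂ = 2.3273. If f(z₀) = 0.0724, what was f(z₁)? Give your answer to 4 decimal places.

-0.1928

The secant line through (2.3000, 0.0724) and (2.4000, f(z₁)) crosses zero at z₂ = 2.3273.
So (2.3000, 0.0724), (2.4000, f(z₁)), (2.3273, 0) are collinear:
f(z₁) = 0.0724 · (2.4000 − 2.3273) / (2.3000 − 2.3273) = 0.0724 · (0.072700)/(-0.027300) = -0.192801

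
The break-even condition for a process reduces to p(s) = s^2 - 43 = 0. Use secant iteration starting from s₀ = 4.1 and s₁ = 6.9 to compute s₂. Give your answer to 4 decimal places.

p(4.1) = -26.190000, p(6.9) = 4.610000
s₂ = 6.900000 − 4.610000·(6.900000 − 4.100000) / (4.610000 − (-26.190000)) = 6.900000 − (12.908000)/(30.800000) = 6.480909

6.4809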